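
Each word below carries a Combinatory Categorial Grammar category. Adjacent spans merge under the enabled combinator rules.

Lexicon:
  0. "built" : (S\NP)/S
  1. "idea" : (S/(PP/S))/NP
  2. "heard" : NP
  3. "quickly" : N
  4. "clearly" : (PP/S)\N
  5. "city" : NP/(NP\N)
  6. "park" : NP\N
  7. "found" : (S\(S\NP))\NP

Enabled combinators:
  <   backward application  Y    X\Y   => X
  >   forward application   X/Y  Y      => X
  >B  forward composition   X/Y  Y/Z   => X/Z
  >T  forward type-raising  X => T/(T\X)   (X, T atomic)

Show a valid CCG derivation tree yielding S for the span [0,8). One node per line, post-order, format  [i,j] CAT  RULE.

[0,8] S   <
  [0,5] S\NP   >
    [0,1] "built" : (S\NP)/S
    [1,5] S   >
      [1,3] S/(PP/S)   >
        [1,2] "idea" : (S/(PP/S))/NP
        [2,3] "heard" : NP
      [3,5] PP/S   <
        [3,4] "quickly" : N
        [4,5] "clearly" : (PP/S)\N
  [5,8] S\(S\NP)   <
    [5,7] NP   >
      [5,6] "city" : NP/(NP\N)
      [6,7] "park" : NP\N
    [7,8] "found" : (S\(S\NP))\NP

[0,1] (S\NP)/S  lex  "built"
[1,2] (S/(PP/S))/NP  lex  "idea"
[2,3] NP  lex  "heard"
[1,3] S/(PP/S)  >  k=2
[3,4] N  lex  "quickly"
[4,5] (PP/S)\N  lex  "clearly"
[3,5] PP/S  <  k=4
[1,5] S  >  k=3
[0,5] S\NP  >  k=1
[5,6] NP/(NP\N)  lex  "city"
[6,7] NP\N  lex  "park"
[5,7] NP  >  k=6
[7,8] (S\(S\NP))\NP  lex  "found"
[5,8] S\(S\NP)  <  k=7
[0,8] S  <  k=5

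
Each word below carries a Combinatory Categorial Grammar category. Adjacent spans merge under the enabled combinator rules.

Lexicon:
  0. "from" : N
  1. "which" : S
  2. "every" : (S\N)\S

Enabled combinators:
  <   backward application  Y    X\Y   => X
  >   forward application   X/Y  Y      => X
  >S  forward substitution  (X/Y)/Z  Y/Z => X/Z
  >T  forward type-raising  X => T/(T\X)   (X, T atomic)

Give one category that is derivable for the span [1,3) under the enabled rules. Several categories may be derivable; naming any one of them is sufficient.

[0,3] S   <
  [0,1] "from" : N
  [1,3] S\N   <
    [1,2] "which" : S
    [2,3] "every" : (S\N)\S

S\N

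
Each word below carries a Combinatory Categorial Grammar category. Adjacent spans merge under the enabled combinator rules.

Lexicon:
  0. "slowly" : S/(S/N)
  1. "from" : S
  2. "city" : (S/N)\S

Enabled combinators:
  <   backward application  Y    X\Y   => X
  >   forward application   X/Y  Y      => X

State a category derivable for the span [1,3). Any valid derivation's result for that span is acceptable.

S/N

[0,3] S   >
  [0,1] "slowly" : S/(S/N)
  [1,3] S/N   <
    [1,2] "from" : S
    [2,3] "city" : (S/N)\S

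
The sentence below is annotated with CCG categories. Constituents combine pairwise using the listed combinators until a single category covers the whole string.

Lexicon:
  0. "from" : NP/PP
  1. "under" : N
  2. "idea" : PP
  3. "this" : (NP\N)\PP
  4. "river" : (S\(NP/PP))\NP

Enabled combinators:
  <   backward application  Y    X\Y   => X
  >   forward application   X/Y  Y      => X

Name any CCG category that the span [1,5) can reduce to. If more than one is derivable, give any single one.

[0,5] S   <
  [0,1] "from" : NP/PP
  [1,5] S\(NP/PP)   <
    [1,4] NP   <
      [1,2] "under" : N
      [2,4] NP\N   <
        [2,3] "idea" : PP
        [3,4] "this" : (NP\N)\PP
    [4,5] "river" : (S\(NP/PP))\NP

S\(NP/PP)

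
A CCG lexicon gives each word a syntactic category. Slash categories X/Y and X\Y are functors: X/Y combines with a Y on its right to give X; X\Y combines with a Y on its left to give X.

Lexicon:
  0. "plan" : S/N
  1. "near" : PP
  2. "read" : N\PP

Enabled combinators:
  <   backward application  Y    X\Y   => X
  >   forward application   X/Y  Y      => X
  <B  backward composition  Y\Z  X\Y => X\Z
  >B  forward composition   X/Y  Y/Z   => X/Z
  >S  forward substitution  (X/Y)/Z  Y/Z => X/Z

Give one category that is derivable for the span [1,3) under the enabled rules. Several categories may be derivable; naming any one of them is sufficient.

N

[0,3] S   >
  [0,1] "plan" : S/N
  [1,3] N   <
    [1,2] "near" : PP
    [2,3] "read" : N\PP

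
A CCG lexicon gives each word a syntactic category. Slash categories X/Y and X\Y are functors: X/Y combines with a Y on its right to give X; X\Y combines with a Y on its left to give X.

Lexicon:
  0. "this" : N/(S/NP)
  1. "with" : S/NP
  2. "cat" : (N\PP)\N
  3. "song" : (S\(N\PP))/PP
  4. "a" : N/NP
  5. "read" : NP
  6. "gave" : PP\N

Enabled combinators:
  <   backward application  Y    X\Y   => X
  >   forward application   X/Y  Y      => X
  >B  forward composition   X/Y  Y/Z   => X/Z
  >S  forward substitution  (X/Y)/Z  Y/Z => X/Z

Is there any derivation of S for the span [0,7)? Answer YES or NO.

[0,7] S   <
  [0,3] N\PP   <
    [0,2] N   >
      [0,1] "this" : N/(S/NP)
      [1,2] "with" : S/NP
    [2,3] "cat" : (N\PP)\N
  [3,7] S\(N\PP)   >
    [3,4] "song" : (S\(N\PP))/PP
    [4,7] PP   <
      [4,6] N   >
        [4,5] "a" : N/NP
        [5,6] "read" : NP
      [6,7] "gave" : PP\N

YES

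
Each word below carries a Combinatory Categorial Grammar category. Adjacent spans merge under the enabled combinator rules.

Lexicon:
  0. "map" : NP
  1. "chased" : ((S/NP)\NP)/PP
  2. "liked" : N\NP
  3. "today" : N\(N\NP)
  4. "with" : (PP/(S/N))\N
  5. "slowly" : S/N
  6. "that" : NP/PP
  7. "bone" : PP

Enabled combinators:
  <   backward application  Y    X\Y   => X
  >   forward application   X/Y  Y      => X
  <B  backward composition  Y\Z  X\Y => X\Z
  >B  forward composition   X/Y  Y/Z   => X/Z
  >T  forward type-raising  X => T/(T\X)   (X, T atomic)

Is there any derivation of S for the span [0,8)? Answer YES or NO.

[0,8] S   >
  [0,6] S/NP   <
    [0,1] "map" : NP
    [1,6] (S/NP)\NP   >
      [1,2] "chased" : ((S/NP)\NP)/PP
      [2,6] PP   >
        [2,5] PP/(S/N)   <
          [2,4] N   <
            [2,3] "liked" : N\NP
            [3,4] "today" : N\(N\NP)
          [4,5] "with" : (PP/(S/N))\N
        [5,6] "slowly" : S/N
  [6,8] NP   >
    [6,7] "that" : NP/PP
    [7,8] "bone" : PP

YES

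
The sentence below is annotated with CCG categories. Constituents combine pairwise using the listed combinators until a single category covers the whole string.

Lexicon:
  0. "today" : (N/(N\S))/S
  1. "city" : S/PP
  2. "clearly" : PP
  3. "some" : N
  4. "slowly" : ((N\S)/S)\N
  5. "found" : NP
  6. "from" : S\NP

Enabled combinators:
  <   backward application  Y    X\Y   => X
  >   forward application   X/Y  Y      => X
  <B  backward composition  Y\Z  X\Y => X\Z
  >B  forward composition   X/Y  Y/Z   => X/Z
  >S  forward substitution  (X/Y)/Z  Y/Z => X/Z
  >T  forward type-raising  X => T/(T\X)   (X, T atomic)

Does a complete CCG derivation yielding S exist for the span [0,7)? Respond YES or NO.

(N/(N\S))/S S/PP PP N ((N\S)/S)\N NP S\NP
CKY chart[0,7] = {(N/(N\S))/(S\N), N, N/(N\N), N/(S\S), NP/(NP\N), PP/(PP\N), S/(S\N)}; S ∉ chart

NO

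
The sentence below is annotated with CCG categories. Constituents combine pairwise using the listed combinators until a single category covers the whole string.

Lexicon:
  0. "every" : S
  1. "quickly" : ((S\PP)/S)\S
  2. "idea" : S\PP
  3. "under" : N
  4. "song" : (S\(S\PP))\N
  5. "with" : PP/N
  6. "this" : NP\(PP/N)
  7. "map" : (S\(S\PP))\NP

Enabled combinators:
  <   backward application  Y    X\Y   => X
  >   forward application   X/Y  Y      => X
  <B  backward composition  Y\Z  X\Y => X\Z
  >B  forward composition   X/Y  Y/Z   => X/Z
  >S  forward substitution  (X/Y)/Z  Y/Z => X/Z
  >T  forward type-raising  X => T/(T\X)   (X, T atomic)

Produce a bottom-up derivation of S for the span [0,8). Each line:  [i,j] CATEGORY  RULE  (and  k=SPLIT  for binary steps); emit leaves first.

[0,8] S   <
  [0,5] S\PP   >
    [0,2] (S\PP)/S   <
      [0,1] "every" : S
      [1,2] "quickly" : ((S\PP)/S)\S
    [2,5] S   <
      [2,3] "idea" : S\PP
      [3,5] S\(S\PP)   <
        [3,4] "under" : N
        [4,5] "song" : (S\(S\PP))\N
  [5,8] S\(S\PP)   <
    [5,7] NP   <
      [5,6] "with" : PP/N
      [6,7] "this" : NP\(PP/N)
    [7,8] "map" : (S\(S\PP))\NP

[0,1] S  lex  "every"
[1,2] ((S\PP)/S)\S  lex  "quickly"
[0,2] (S\PP)/S  <  k=1
[2,3] S\PP  lex  "idea"
[3,4] N  lex  "under"
[4,5] (S\(S\PP))\N  lex  "song"
[3,5] S\(S\PP)  <  k=4
[2,5] S  <  k=3
[0,5] S\PP  >  k=2
[5,6] PP/N  lex  "with"
[6,7] NP\(PP/N)  lex  "this"
[5,7] NP  <  k=6
[7,8] (S\(S\PP))\NP  lex  "map"
[5,8] S\(S\PP)  <  k=7
[0,8] S  <  k=5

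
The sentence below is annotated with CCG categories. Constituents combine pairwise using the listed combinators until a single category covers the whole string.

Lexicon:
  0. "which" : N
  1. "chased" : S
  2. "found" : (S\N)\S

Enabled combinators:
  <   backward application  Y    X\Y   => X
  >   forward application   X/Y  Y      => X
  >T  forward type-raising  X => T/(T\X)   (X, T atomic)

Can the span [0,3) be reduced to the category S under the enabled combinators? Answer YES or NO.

[0,3] S   <
  [0,1] "which" : N
  [1,3] S\N   <
    [1,2] "chased" : S
    [2,3] "found" : (S\N)\S

YES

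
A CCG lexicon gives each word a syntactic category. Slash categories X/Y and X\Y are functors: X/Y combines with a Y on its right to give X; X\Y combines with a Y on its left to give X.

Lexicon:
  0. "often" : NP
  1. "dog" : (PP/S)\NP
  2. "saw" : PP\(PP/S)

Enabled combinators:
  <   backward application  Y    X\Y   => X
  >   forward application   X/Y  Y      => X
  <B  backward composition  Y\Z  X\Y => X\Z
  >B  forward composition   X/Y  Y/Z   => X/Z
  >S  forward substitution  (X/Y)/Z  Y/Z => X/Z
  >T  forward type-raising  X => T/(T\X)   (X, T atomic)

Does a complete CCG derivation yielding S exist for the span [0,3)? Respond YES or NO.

NO

NP (PP/S)\NP PP\(PP/S)
CKY chart[0,3] = {N/(N\PP), NP/(NP\PP), PP, PP/(PP\PP), S/(S\PP)}; S ∉ chart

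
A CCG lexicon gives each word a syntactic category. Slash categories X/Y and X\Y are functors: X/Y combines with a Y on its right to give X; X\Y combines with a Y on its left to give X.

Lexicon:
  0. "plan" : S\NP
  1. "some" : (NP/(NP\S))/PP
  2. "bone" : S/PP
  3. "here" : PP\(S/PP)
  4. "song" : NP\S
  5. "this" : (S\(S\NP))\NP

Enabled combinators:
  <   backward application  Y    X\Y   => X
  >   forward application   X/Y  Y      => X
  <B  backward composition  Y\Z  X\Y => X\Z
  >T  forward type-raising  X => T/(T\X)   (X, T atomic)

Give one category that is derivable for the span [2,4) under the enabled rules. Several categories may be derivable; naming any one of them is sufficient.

PP

[0,6] S   <
  [0,1] "plan" : S\NP
  [1,6] S\(S\NP)   <
    [1,5] NP   >
      [1,4] NP/(NP\S)   >
        [1,2] "some" : (NP/(NP\S))/PP
        [2,4] PP   <
          [2,3] "bone" : S/PP
          [3,4] "here" : PP\(S/PP)
      [4,5] "song" : NP\S
    [5,6] "this" : (S\(S\NP))\NP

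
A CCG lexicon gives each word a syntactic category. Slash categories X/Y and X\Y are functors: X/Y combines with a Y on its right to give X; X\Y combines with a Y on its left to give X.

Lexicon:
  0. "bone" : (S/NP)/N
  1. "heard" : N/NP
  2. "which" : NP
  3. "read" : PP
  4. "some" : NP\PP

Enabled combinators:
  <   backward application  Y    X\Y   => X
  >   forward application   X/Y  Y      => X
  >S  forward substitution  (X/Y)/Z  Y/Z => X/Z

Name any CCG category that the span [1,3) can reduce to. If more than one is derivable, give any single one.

[0,5] S   >
  [0,3] S/NP   >
    [0,1] "bone" : (S/NP)/N
    [1,3] N   >
      [1,2] "heard" : N/NP
      [2,3] "which" : NP
  [3,5] NP   <
    [3,4] "read" : PP
    [4,5] "some" : NP\PP

N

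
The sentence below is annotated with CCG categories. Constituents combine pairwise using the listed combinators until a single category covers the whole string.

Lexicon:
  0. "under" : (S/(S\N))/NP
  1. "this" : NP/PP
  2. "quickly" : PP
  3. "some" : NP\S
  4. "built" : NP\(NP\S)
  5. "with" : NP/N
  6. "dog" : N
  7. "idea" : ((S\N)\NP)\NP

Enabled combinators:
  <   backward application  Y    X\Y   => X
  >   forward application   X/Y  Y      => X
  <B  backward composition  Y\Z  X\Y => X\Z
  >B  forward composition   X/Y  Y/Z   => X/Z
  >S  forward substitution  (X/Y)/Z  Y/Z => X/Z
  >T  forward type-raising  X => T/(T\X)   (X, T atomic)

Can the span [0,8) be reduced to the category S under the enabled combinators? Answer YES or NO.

YES

[0,8] S   >
  [0,3] S/(S\N)   >
    [0,1] "under" : (S/(S\N))/NP
    [1,3] NP   >
      [1,2] "this" : NP/PP
      [2,3] "quickly" : PP
  [3,8] S\N   <
    [3,5] NP   <
      [3,4] "some" : NP\S
      [4,5] "built" : NP\(NP\S)
    [5,8] (S\N)\NP   <
      [5,7] NP   >
        [5,6] "with" : NP/N
        [6,7] "dog" : N
      [7,8] "idea" : ((S\N)\NP)\NP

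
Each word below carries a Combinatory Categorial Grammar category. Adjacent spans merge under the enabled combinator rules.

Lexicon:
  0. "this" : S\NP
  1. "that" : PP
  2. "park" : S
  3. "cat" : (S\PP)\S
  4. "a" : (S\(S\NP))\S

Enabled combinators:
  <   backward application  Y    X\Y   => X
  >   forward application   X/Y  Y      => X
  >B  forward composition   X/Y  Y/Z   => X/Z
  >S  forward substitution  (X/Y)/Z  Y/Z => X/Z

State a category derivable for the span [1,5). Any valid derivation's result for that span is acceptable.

[0,5] S   <
  [0,1] "this" : S\NP
  [1,5] S\(S\NP)   <
    [1,4] S   <
      [1,2] "that" : PP
      [2,4] S\PP   <
        [2,3] "park" : S
        [3,4] "cat" : (S\PP)\S
    [4,5] "a" : (S\(S\NP))\S

S\(S\NP)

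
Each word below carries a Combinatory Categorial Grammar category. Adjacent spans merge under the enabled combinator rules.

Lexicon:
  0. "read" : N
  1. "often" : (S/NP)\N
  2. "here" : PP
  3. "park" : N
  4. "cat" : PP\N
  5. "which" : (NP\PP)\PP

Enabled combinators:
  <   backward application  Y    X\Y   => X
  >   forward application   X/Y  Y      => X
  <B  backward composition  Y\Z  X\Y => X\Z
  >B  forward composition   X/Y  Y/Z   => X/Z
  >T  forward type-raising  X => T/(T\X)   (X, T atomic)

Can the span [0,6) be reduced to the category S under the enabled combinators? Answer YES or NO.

YES

[0,6] S   >
  [0,2] S/NP   <
    [0,1] "read" : N
    [1,2] "often" : (S/NP)\N
  [2,6] NP   <
    [2,3] "here" : PP
    [3,6] NP\PP   <
      [3,5] PP   >
        [3,4] PP/(PP\N)   >T
          [3,4] "park" : N
        [4,5] "cat" : PP\N
      [5,6] "which" : (NP\PP)\PP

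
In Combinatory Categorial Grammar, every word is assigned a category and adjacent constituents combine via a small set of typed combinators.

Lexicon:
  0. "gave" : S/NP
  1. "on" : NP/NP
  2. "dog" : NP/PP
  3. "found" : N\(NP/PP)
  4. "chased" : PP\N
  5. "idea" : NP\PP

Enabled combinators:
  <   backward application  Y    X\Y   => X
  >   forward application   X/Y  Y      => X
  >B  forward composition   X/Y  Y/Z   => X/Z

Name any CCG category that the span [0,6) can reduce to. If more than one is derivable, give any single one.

S

[0,6] S   >
  [0,2] S/NP   >B
    [0,1] "gave" : S/NP
    [1,2] "on" : NP/NP
  [2,6] NP   <
    [2,5] PP   <
      [2,4] N   <
        [2,3] "dog" : NP/PP
        [3,4] "found" : N\(NP/PP)
      [4,5] "chased" : PP\N
    [5,6] "idea" : NP\PP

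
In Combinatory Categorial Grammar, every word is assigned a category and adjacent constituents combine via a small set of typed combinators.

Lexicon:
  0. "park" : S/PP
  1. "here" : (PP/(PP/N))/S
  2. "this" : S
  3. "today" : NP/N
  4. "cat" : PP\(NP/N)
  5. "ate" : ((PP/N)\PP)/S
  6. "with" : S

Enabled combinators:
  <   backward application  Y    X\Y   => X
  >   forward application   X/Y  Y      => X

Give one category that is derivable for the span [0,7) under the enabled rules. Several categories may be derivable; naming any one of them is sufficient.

S

[0,7] S   >
  [0,1] "park" : S/PP
  [1,7] PP   >
    [1,3] PP/(PP/N)   >
      [1,2] "here" : (PP/(PP/N))/S
      [2,3] "this" : S
    [3,7] PP/N   <
      [3,5] PP   <
        [3,4] "today" : NP/N
        [4,5] "cat" : PP\(NP/N)
      [5,7] (PP/N)\PP   >
        [5,6] "ate" : ((PP/N)\PP)/S
        [6,7] "with" : S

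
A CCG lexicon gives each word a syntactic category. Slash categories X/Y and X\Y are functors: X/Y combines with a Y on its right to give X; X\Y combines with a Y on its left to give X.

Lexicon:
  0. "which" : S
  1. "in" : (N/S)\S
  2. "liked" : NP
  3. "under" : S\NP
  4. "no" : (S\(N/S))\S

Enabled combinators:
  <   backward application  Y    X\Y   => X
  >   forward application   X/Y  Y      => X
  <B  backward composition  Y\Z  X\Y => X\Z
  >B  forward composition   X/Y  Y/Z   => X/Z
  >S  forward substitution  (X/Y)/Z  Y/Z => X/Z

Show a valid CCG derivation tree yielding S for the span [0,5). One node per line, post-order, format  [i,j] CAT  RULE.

[0,5] S   <
  [0,2] N/S   <
    [0,1] "which" : S
    [1,2] "in" : (N/S)\S
  [2,5] S\(N/S)   <
    [2,4] S   <
      [2,3] "liked" : NP
      [3,4] "under" : S\NP
    [4,5] "no" : (S\(N/S))\S

[0,1] S  lex  "which"
[1,2] (N/S)\S  lex  "in"
[0,2] N/S  <  k=1
[2,3] NP  lex  "liked"
[3,4] S\NP  lex  "under"
[2,4] S  <  k=3
[4,5] (S\(N/S))\S  lex  "no"
[2,5] S\(N/S)  <  k=4
[0,5] S  <  k=2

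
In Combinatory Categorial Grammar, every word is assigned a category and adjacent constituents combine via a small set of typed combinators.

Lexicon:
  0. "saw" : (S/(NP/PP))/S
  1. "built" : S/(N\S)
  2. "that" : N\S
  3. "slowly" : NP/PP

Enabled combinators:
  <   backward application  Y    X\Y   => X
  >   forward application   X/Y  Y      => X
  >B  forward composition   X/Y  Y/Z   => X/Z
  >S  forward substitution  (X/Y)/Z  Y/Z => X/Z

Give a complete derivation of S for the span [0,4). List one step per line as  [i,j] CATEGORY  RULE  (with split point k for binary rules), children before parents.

[0,1] (S/(NP/PP))/S  lex  "saw"
[1,2] S/(N\S)  lex  "built"
[2,3] N\S  lex  "that"
[1,3] S  >  k=2
[0,3] S/(NP/PP)  >  k=1
[3,4] NP/PP  lex  "slowly"
[0,4] S  >  k=3

[0,4] S   >
  [0,3] S/(NP/PP)   >
    [0,1] "saw" : (S/(NP/PP))/S
    [1,3] S   >
      [1,2] "built" : S/(N\S)
      [2,3] "that" : N\S
  [3,4] "slowly" : NP/PP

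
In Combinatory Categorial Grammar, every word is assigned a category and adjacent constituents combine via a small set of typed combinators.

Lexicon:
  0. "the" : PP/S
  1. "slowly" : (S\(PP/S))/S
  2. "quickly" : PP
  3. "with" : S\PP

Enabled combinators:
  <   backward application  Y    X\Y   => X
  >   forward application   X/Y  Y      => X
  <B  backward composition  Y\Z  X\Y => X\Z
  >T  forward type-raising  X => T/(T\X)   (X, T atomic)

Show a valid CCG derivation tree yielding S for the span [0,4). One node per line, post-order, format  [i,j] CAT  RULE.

[0,1] PP/S  lex  "the"
[1,2] (S\(PP/S))/S  lex  "slowly"
[2,3] PP  lex  "quickly"
[3,4] S\PP  lex  "with"
[2,4] S  <  k=3
[1,4] S\(PP/S)  >  k=2
[0,4] S  <  k=1

[0,4] S   <
  [0,1] "the" : PP/S
  [1,4] S\(PP/S)   >
    [1,2] "slowly" : (S\(PP/S))/S
    [2,4] S   <
      [2,3] "quickly" : PP
      [3,4] "with" : S\PP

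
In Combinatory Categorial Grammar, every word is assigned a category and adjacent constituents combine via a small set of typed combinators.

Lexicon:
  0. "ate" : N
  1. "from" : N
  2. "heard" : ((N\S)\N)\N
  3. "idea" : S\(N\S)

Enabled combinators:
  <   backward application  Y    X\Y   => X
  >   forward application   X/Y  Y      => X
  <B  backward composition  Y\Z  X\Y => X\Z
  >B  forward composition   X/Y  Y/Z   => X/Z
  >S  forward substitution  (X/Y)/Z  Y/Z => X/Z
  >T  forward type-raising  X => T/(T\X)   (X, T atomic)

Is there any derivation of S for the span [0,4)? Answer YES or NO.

[0,4] S   <
  [0,1] "ate" : N
  [1,4] S\N   <B
    [1,3] (N\S)\N   <
      [1,2] "from" : N
      [2,3] "heard" : ((N\S)\N)\N
    [3,4] "idea" : S\(N\S)

YES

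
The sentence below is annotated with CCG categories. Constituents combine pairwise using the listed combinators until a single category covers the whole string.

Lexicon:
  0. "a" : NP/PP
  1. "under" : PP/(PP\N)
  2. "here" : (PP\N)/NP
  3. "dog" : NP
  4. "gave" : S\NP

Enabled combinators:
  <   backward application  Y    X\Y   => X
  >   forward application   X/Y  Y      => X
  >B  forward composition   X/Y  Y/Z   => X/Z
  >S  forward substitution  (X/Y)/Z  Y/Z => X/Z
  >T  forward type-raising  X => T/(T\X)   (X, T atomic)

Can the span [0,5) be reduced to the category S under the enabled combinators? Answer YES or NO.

YES

[0,5] S   <
  [0,4] NP   >
    [0,1] "a" : NP/PP
    [1,4] PP   >
      [1,2] "under" : PP/(PP\N)
      [2,4] PP\N   >
        [2,3] "here" : (PP\N)/NP
        [3,4] "dog" : NP
  [4,5] "gave" : S\NP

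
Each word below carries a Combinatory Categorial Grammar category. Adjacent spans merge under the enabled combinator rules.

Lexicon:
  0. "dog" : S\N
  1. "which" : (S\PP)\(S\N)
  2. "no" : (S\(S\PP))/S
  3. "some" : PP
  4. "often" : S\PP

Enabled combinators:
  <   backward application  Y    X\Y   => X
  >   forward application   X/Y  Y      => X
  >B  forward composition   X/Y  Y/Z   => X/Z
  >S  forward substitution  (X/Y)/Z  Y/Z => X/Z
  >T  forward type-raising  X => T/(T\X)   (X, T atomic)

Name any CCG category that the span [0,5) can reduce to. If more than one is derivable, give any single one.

[0,5] S   <
  [0,2] S\PP   <
    [0,1] "dog" : S\N
    [1,2] "which" : (S\PP)\(S\N)
  [2,5] S\(S\PP)   >
    [2,3] "no" : (S\(S\PP))/S
    [3,5] S   <
      [3,4] "some" : PP
      [4,5] "often" : S\PP

S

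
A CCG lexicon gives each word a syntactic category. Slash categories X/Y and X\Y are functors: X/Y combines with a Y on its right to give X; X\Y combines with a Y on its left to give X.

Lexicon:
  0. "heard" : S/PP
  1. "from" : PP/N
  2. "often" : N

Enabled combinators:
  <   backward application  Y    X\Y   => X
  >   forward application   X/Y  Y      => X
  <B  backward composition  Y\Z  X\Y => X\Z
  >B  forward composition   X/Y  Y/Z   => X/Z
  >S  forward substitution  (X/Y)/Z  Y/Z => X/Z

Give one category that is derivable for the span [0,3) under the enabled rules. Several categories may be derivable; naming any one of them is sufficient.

[0,3] S   >
  [0,1] "heard" : S/PP
  [1,3] PP   >
    [1,2] "from" : PP/N
    [2,3] "often" : N

S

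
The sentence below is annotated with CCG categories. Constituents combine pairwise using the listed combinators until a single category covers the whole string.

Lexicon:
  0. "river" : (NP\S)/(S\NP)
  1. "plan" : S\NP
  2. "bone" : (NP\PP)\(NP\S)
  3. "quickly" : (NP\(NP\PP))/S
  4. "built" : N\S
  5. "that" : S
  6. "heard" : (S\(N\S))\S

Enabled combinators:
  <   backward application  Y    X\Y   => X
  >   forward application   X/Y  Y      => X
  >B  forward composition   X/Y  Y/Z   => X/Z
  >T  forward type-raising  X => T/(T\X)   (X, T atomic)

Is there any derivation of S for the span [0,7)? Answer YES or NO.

(NP\S)/(S\NP) S\NP (NP\PP)\(NP\S) (NP\(NP\PP))/S N\S S (S\(N\S))\S
CKY chart[0,7] = {N/(N\NP), NP, NP/(NP\NP), PP/(PP\NP), S/(S\NP)}; S ∉ chart

NO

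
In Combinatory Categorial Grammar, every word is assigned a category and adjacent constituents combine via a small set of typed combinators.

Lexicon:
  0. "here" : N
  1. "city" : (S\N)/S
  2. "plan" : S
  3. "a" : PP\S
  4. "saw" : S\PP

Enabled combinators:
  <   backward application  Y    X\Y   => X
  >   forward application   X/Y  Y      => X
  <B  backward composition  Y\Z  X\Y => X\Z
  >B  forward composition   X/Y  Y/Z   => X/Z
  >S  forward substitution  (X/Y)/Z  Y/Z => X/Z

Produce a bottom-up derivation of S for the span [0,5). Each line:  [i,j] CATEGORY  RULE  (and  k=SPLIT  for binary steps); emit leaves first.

[0,1] N  lex  "here"
[1,2] (S\N)/S  lex  "city"
[2,3] S  lex  "plan"
[1,3] S\N  >  k=2
[3,4] PP\S  lex  "a"
[1,4] PP\N  <B  k=3
[0,4] PP  <  k=1
[4,5] S\PP  lex  "saw"
[0,5] S  <  k=4

[0,5] S   <
  [0,4] PP   <
    [0,1] "here" : N
    [1,4] PP\N   <B
      [1,3] S\N   >
        [1,2] "city" : (S\N)/S
        [2,3] "plan" : S
      [3,4] "a" : PP\S
  [4,5] "saw" : S\PP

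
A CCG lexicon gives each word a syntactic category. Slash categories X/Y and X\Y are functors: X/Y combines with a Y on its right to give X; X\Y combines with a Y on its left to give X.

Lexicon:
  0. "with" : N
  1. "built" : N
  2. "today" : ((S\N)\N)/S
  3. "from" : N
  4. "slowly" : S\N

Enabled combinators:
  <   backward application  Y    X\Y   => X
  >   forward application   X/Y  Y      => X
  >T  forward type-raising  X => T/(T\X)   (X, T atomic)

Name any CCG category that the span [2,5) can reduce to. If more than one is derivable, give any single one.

(S\N)\N

[0,5] S   <
  [0,1] "with" : N
  [1,5] S\N   <
    [1,2] "built" : N
    [2,5] (S\N)\N   >
      [2,3] "today" : ((S\N)\N)/S
      [3,5] S   <
        [3,4] "from" : N
        [4,5] "slowly" : S\N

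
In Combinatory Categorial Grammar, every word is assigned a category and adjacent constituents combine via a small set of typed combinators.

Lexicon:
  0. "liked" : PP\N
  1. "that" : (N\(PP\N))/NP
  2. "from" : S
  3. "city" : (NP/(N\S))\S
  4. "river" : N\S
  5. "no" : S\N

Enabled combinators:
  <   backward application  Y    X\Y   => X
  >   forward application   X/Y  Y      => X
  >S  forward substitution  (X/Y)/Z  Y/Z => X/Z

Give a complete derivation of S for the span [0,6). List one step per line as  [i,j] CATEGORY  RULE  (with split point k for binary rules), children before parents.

[0,6] S   <
  [0,5] N   <
    [0,1] "liked" : PP\N
    [1,5] N\(PP\N)   >
      [1,2] "that" : (N\(PP\N))/NP
      [2,5] NP   >
        [2,4] NP/(N\S)   <
          [2,3] "from" : S
          [3,4] "city" : (NP/(N\S))\S
        [4,5] "river" : N\S
  [5,6] "no" : S\N

[0,1] PP\N  lex  "liked"
[1,2] (N\(PP\N))/NP  lex  "that"
[2,3] S  lex  "from"
[3,4] (NP/(N\S))\S  lex  "city"
[2,4] NP/(N\S)  <  k=3
[4,5] N\S  lex  "river"
[2,5] NP  >  k=4
[1,5] N\(PP\N)  >  k=2
[0,5] N  <  k=1
[5,6] S\N  lex  "no"
[0,6] S  <  k=5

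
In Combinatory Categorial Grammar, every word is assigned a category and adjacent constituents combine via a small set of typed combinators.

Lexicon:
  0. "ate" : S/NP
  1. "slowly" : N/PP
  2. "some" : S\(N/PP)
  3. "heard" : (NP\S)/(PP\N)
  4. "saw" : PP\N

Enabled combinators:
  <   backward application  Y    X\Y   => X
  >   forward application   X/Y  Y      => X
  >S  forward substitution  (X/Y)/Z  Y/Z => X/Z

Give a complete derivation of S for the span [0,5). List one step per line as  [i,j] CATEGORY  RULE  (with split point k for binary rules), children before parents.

[0,5] S   >
  [0,1] "ate" : S/NP
  [1,5] NP   <
    [1,3] S   <
      [1,2] "slowly" : N/PP
      [2,3] "some" : S\(N/PP)
    [3,5] NP\S   >
      [3,4] "heard" : (NP\S)/(PP\N)
      [4,5] "saw" : PP\N

[0,1] S/NP  lex  "ate"
[1,2] N/PP  lex  "slowly"
[2,3] S\(N/PP)  lex  "some"
[1,3] S  <  k=2
[3,4] (NP\S)/(PP\N)  lex  "heard"
[4,5] PP\N  lex  "saw"
[3,5] NP\S  >  k=4
[1,5] NP  <  k=3
[0,5] S  >  k=1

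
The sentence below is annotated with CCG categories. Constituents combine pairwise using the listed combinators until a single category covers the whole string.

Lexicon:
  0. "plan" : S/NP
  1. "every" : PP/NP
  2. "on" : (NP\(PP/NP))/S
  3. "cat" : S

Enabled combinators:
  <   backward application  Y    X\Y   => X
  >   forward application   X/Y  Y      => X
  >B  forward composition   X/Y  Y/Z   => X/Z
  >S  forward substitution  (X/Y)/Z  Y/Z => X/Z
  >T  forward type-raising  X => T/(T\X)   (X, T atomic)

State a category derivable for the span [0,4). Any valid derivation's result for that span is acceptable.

[0,4] S   >
  [0,1] "plan" : S/NP
  [1,4] NP   <
    [1,2] "every" : PP/NP
    [2,4] NP\(PP/NP)   >
      [2,3] "on" : (NP\(PP/NP))/S
      [3,4] "cat" : S

S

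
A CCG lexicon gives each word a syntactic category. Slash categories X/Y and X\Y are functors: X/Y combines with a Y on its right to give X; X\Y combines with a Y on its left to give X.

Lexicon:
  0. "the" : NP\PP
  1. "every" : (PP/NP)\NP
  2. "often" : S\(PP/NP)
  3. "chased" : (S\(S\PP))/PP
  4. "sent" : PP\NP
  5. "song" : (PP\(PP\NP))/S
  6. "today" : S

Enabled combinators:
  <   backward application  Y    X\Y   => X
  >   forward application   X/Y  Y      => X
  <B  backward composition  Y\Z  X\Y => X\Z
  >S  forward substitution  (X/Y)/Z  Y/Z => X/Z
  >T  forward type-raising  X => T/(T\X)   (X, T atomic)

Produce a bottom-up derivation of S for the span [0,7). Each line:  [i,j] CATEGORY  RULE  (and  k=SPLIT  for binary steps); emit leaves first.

[0,7] S   <
  [0,3] S\PP   <B
    [0,1] "the" : NP\PP
    [1,3] S\NP   <B
      [1,2] "every" : (PP/NP)\NP
      [2,3] "often" : S\(PP/NP)
  [3,7] S\(S\PP)   >
    [3,4] "chased" : (S\(S\PP))/PP
    [4,7] PP   <
      [4,5] "sent" : PP\NP
      [5,7] PP\(PP\NP)   >
        [5,6] "song" : (PP\(PP\NP))/S
        [6,7] "today" : S

[0,1] NP\PP  lex  "the"
[1,2] (PP/NP)\NP  lex  "every"
[2,3] S\(PP/NP)  lex  "often"
[1,3] S\NP  <B  k=2
[0,3] S\PP  <B  k=1
[3,4] (S\(S\PP))/PP  lex  "chased"
[4,5] PP\NP  lex  "sent"
[5,6] (PP\(PP\NP))/S  lex  "song"
[6,7] S  lex  "today"
[5,7] PP\(PP\NP)  >  k=6
[4,7] PP  <  k=5
[3,7] S\(S\PP)  >  k=4
[0,7] S  <  k=3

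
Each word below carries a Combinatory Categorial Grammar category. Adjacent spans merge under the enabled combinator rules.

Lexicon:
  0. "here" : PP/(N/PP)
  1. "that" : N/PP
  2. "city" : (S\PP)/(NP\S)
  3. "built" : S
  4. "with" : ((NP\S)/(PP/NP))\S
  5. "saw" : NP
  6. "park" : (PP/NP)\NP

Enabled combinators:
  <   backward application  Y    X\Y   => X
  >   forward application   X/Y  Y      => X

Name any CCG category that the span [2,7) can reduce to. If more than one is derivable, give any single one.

S\PP

[0,7] S   <
  [0,2] PP   >
    [0,1] "here" : PP/(N/PP)
    [1,2] "that" : N/PP
  [2,7] S\PP   >
    [2,3] "city" : (S\PP)/(NP\S)
    [3,7] NP\S   >
      [3,5] (NP\S)/(PP/NP)   <
        [3,4] "built" : S
        [4,5] "with" : ((NP\S)/(PP/NP))\S
      [5,7] PP/NP   <
        [5,6] "saw" : NP
        [6,7] "park" : (PP/NP)\NP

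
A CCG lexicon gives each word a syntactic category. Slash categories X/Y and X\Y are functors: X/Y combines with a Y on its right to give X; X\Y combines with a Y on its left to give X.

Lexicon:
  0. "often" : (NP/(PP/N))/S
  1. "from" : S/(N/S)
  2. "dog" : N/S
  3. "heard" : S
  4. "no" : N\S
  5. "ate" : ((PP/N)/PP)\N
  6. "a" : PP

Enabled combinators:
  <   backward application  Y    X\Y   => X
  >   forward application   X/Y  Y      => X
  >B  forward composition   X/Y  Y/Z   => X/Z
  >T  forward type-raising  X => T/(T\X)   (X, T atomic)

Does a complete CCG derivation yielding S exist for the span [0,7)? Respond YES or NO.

NO

(NP/(PP/N))/S S/(N/S) N/S S N\S ((PP/N)/PP)\N PP
CKY chart[0,7] = {N/(N\NP), NP, NP/(NP\NP), NP/(PP\PP), PP/(PP\NP), S/(S\NP)}; S ∉ chart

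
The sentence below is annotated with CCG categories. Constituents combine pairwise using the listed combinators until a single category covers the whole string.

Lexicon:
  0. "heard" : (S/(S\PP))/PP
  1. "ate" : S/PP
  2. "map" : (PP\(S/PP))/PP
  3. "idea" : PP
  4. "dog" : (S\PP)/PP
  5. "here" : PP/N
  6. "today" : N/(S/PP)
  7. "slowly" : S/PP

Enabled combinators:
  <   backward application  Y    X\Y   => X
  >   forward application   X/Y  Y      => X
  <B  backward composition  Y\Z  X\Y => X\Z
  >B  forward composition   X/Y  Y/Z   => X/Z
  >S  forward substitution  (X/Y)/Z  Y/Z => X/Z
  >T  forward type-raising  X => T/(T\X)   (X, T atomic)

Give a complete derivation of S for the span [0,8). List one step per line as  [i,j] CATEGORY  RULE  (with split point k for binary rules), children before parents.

[0,1] (S/(S\PP))/PP  lex  "heard"
[1,2] S/PP  lex  "ate"
[2,3] (PP\(S/PP))/PP  lex  "map"
[3,4] PP  lex  "idea"
[2,4] PP\(S/PP)  >  k=3
[1,4] PP  <  k=2
[0,4] S/(S\PP)  >  k=1
[4,5] (S\PP)/PP  lex  "dog"
[5,6] PP/N  lex  "here"
[6,7] N/(S/PP)  lex  "today"
[7,8] S/PP  lex  "slowly"
[6,8] N  >  k=7
[5,8] PP  >  k=6
[4,8] S\PP  >  k=5
[0,8] S  >  k=4

[0,8] S   >
  [0,4] S/(S\PP)   >
    [0,1] "heard" : (S/(S\PP))/PP
    [1,4] PP   <
      [1,2] "ate" : S/PP
      [2,4] PP\(S/PP)   >
        [2,3] "map" : (PP\(S/PP))/PP
        [3,4] "idea" : PP
  [4,8] S\PP   >
    [4,5] "dog" : (S\PP)/PP
    [5,8] PP   >
      [5,6] "here" : PP/N
      [6,8] N   >
        [6,7] "today" : N/(S/PP)
        [7,8] "slowly" : S/PP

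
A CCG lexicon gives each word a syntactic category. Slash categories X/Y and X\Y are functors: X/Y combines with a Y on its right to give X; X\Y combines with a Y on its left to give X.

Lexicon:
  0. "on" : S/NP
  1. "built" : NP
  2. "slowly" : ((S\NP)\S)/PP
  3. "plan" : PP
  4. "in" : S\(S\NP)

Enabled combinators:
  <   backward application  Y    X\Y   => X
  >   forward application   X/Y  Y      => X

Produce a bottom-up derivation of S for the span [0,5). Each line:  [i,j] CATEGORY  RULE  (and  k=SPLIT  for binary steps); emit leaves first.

[0,1] S/NP  lex  "on"
[1,2] NP  lex  "built"
[0,2] S  >  k=1
[2,3] ((S\NP)\S)/PP  lex  "slowly"
[3,4] PP  lex  "plan"
[2,4] (S\NP)\S  >  k=3
[0,4] S\NP  <  k=2
[4,5] S\(S\NP)  lex  "in"
[0,5] S  <  k=4

[0,5] S   <
  [0,4] S\NP   <
    [0,2] S   >
      [0,1] "on" : S/NP
      [1,2] "built" : NP
    [2,4] (S\NP)\S   >
      [2,3] "slowly" : ((S\NP)\S)/PP
      [3,4] "plan" : PP
  [4,5] "in" : S\(S\NP)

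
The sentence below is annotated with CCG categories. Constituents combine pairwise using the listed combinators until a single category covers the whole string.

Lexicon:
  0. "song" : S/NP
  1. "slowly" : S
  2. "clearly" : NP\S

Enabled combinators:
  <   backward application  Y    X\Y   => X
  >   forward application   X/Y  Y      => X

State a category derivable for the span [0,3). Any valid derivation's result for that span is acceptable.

[0,3] S   >
  [0,1] "song" : S/NP
  [1,3] NP   <
    [1,2] "slowly" : S
    [2,3] "clearly" : NP\S

S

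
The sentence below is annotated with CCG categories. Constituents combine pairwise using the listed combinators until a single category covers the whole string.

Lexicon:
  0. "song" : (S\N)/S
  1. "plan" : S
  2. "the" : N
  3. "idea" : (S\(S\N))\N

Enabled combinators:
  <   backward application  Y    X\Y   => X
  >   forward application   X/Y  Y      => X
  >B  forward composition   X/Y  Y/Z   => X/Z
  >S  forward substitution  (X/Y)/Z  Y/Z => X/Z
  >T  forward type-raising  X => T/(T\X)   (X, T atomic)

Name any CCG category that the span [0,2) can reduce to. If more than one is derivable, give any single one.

S\N

[0,4] S   <
  [0,2] S\N   >
    [0,1] "song" : (S\N)/S
    [1,2] "plan" : S
  [2,4] S\(S\N)   <
    [2,3] "the" : N
    [3,4] "idea" : (S\(S\N))\N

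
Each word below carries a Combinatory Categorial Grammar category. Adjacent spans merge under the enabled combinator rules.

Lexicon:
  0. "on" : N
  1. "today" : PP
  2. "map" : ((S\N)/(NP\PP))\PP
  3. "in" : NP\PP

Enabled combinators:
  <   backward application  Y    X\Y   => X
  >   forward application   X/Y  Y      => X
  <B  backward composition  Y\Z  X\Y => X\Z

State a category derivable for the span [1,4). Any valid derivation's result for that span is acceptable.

S\N

[0,4] S   <
  [0,1] "on" : N
  [1,4] S\N   >
    [1,3] (S\N)/(NP\PP)   <
      [1,2] "today" : PP
      [2,3] "map" : ((S\N)/(NP\PP))\PP
    [3,4] "in" : NP\PP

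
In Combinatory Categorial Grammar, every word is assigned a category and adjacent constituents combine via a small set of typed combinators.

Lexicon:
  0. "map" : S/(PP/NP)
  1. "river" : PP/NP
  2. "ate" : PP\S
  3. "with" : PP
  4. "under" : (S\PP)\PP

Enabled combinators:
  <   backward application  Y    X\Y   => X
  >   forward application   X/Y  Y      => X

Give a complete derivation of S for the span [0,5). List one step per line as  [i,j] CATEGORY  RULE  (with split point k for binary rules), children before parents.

[0,1] S/(PP/NP)  lex  "map"
[1,2] PP/NP  lex  "river"
[0,2] S  >  k=1
[2,3] PP\S  lex  "ate"
[0,3] PP  <  k=2
[3,4] PP  lex  "with"
[4,5] (S\PP)\PP  lex  "under"
[3,5] S\PP  <  k=4
[0,5] S  <  k=3

[0,5] S   <
  [0,3] PP   <
    [0,2] S   >
      [0,1] "map" : S/(PP/NP)
      [1,2] "river" : PP/NP
    [2,3] "ate" : PP\S
  [3,5] S\PP   <
    [3,4] "with" : PP
    [4,5] "under" : (S\PP)\PP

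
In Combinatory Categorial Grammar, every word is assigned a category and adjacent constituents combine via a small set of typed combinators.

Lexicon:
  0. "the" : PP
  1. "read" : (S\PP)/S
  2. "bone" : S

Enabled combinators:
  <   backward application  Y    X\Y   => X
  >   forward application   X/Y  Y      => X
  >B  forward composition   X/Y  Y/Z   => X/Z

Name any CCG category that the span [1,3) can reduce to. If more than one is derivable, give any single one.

[0,3] S   <
  [0,1] "the" : PP
  [1,3] S\PP   >
    [1,2] "read" : (S\PP)/S
    [2,3] "bone" : S

S\PP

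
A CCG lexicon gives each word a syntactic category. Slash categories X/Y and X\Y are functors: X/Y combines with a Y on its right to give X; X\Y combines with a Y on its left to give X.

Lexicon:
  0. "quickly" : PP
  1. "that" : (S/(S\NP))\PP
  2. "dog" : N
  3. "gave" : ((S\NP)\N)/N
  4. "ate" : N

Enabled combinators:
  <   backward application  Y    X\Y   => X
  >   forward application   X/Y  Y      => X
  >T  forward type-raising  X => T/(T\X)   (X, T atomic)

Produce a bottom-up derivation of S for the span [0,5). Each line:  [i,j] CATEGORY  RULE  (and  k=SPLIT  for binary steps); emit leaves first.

[0,5] S   >
  [0,2] S/(S\NP)   <
    [0,1] "quickly" : PP
    [1,2] "that" : (S/(S\NP))\PP
  [2,5] S\NP   <
    [2,3] "dog" : N
    [3,5] (S\NP)\N   >
      [3,4] "gave" : ((S\NP)\N)/N
      [4,5] "ate" : N

[0,1] PP  lex  "quickly"
[1,2] (S/(S\NP))\PP  lex  "that"
[0,2] S/(S\NP)  <  k=1
[2,3] N  lex  "dog"
[3,4] ((S\NP)\N)/N  lex  "gave"
[4,5] N  lex  "ate"
[3,5] (S\NP)\N  >  k=4
[2,5] S\NP  <  k=3
[0,5] S  >  k=2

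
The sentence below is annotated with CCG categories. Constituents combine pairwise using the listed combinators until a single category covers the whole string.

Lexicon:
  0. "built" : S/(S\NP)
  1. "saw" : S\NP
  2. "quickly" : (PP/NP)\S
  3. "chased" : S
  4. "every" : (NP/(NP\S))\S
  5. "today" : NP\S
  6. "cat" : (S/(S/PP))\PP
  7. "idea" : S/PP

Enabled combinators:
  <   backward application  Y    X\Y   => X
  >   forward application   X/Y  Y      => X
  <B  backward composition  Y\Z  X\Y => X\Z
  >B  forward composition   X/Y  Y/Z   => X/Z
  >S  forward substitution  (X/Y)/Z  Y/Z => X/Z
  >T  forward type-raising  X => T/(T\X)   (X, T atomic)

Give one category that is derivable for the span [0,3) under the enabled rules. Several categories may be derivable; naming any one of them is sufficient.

PP/NP

[0,8] S   >
  [0,7] S/(S/PP)   <
    [0,6] PP   >
      [0,3] PP/NP   <
        [0,2] S   >
          [0,1] "built" : S/(S\NP)
          [1,2] "saw" : S\NP
        [2,3] "quickly" : (PP/NP)\S
      [3,6] NP   >
        [3,5] NP/(NP\S)   <
          [3,4] "chased" : S
          [4,5] "every" : (NP/(NP\S))\S
        [5,6] "today" : NP\S
    [6,7] "cat" : (S/(S/PP))\PP
  [7,8] "idea" : S/PP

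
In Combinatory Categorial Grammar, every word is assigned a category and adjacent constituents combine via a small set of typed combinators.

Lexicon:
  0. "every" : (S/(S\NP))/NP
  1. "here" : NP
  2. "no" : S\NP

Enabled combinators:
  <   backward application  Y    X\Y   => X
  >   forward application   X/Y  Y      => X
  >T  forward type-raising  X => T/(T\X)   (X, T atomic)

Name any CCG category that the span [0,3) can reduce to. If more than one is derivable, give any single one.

S

[0,3] S   >
  [0,2] S/(S\NP)   >
    [0,1] "every" : (S/(S\NP))/NP
    [1,2] "here" : NP
  [2,3] "no" : S\NP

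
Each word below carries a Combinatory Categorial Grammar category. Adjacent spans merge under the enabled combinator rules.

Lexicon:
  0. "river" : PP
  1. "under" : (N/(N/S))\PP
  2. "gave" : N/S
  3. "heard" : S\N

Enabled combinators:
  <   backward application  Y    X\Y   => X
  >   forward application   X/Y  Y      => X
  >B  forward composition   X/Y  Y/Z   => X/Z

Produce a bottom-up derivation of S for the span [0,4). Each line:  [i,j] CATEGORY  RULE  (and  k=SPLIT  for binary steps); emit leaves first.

[0,1] PP  lex  "river"
[1,2] (N/(N/S))\PP  lex  "under"
[0,2] N/(N/S)  <  k=1
[2,3] N/S  lex  "gave"
[0,3] N  >  k=2
[3,4] S\N  lex  "heard"
[0,4] S  <  k=3

[0,4] S   <
  [0,3] N   >
    [0,2] N/(N/S)   <
      [0,1] "river" : PP
      [1,2] "under" : (N/(N/S))\PP
    [2,3] "gave" : N/S
  [3,4] "heard" : S\N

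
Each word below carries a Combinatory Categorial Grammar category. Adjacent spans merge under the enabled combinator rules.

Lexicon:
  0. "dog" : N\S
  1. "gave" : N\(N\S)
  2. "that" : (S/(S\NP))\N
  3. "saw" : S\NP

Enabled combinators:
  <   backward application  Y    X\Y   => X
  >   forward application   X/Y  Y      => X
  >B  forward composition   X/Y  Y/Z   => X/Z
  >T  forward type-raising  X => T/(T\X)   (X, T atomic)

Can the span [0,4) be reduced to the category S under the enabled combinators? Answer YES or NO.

[0,4] S   >
  [0,3] S/(S\NP)   <
    [0,2] N   <
      [0,1] "dog" : N\S
      [1,2] "gave" : N\(N\S)
    [2,3] "that" : (S/(S\NP))\N
  [3,4] "saw" : S\NP

YES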